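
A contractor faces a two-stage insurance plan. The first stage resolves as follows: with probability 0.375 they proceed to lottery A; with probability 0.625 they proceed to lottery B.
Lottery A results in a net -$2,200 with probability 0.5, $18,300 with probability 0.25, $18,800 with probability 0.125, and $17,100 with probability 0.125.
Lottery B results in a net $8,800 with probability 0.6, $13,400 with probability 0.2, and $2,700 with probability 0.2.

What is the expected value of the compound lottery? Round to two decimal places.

$8,298.44

EV(A) = 0.5 × (-2200) + 0.25 × 18300 + 0.125 × 18800 + 0.125 × 17100 = -1100 + 4575 + 2350 + 2137.5 = 7962.5
EV(B) = 0.6 × 8800 + 0.2 × 13400 + 0.2 × 2700 = 5280 + 2680 + 540 = 8500
Overall = 0.375 × 7962.5 + 0.625 × 8500 = 2985.9375 + 5312.5 = 8298.4375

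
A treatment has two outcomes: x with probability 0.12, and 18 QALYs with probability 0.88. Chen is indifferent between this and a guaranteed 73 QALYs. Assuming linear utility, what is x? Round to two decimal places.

x = 476.33 QALYs

0.12·x + 0.88·18 = 73
0.12·x = 73 − 15.84 = 57.16
x = 57.16 / 0.12 = 476.3333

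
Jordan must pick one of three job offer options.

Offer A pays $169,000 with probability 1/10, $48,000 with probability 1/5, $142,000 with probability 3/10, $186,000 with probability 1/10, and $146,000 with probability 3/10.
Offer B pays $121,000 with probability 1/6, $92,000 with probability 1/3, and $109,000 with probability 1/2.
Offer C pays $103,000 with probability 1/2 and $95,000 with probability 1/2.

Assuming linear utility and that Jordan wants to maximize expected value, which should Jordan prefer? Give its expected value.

Offer A = 1/10 × 169000 + 1/5 × 48000 + 3/10 × 142000 + 1/10 × 186000 + 3/10 × 146000 = 16900 + 9600 + 42600 + 18600 + 43800 = 131500
Offer B = 1/6 × 121000 + 1/3 × 92000 + 1/2 × 109000 = 20166.6667 + 30666.6667 + 54500 = 105333.3333
Offer C = 1/2 × 103000 + 1/2 × 95000 = 51500 + 47500 = 99000

Offer A ($131,500)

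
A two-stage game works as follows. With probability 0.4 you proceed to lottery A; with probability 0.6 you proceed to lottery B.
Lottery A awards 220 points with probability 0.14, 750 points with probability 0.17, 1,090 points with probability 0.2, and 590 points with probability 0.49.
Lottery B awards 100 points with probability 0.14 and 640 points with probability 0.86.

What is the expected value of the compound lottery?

EV(A) = 0.14 × 220 + 0.17 × 750 + 0.2 × 1090 + 0.49 × 590 = 30.8 + 127.5 + 218 + 289.1 = 665.4
EV(B) = 0.14 × 100 + 0.86 × 640 = 14 + 550.4 = 564.4
Overall = 0.4 × 665.4 + 0.6 × 564.4 = 266.16 + 338.64 = 604.8

604.8 points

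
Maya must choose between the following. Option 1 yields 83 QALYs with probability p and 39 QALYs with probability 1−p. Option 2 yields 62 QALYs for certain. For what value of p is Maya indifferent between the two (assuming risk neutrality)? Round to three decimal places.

p = 0.523

p·83 + (1−p)·39 = 62
44p + 39 = 62
p = (62 − 39) / 44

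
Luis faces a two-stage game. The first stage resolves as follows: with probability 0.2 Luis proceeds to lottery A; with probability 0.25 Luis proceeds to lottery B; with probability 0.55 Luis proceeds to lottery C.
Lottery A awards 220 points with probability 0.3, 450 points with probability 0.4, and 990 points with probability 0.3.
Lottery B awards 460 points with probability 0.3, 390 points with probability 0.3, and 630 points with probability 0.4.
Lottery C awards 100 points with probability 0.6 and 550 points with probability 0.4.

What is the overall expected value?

EV(A) = 0.3 × 220 + 0.4 × 450 + 0.3 × 990 = 66 + 180 + 297 = 543
EV(B) = 0.3 × 460 + 0.3 × 390 + 0.4 × 630 = 138 + 117 + 252 = 507
EV(C) = 0.6 × 100 + 0.4 × 550 = 60 + 220 = 280
Overall = 0.2 × 543 + 0.25 × 507 + 0.55 × 280 = 108.6 + 126.75 + 154 = 389.35

389.35 points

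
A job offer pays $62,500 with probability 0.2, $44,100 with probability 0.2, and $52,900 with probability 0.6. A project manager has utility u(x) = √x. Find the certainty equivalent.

E[u] = 0.2·√62500 + 0.2·√44100 + 0.6·√52900 = 0.2·250 + 0.2·210 + 0.6·230 = 230
CE = (230)² = 52900

$52,900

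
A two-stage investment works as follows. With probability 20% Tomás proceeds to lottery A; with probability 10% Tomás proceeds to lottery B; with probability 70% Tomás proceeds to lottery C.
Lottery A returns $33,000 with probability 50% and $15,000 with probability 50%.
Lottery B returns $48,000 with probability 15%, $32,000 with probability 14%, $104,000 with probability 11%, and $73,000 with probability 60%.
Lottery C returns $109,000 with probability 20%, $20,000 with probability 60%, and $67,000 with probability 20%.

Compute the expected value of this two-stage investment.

EV(A) = 0.5 × 33000 + 0.5 × 15000 = 16500 + 7500 = 24000
EV(B) = 0.15 × 48000 + 0.14 × 32000 + 0.11 × 104000 + 0.6 × 73000 = 7200 + 4480 + 11440 + 43800 = 66920
EV(C) = 0.2 × 109000 + 0.6 × 20000 + 0.2 × 67000 = 21800 + 12000 + 13400 = 47200
Overall = 0.2 × 24000 + 0.1 × 66920 + 0.7 × 47200 = 4800 + 6692 + 33040 = 44532

$44,532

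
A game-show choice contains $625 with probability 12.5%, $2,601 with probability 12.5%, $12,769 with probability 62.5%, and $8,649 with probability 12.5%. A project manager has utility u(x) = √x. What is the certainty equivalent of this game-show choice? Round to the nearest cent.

$8,418.06

E[u] = 0.125·√625 + 0.125·√2601 + 0.625·√12769 + 0.125·√8649 = 0.125·25 + 0.125·51 + 0.625·113 + 0.125·93 = 91.75
CE = (91.75)² = 8418.0625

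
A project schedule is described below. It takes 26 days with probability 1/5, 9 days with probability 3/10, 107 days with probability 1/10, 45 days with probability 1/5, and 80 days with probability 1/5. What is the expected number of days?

EV = 1/5 × 26 + 3/10 × 9 + 1/10 × 107 + 1/5 × 45 + 1/5 × 80 = 5.2 + 2.7 + 10.7 + 9 + 16 = 43.6

43.6 days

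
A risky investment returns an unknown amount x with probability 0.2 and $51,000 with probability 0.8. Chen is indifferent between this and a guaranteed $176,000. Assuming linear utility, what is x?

x = $676,000

0.2·x + 0.8·51000 = 176000
0.2·x = 176000 − 40800 = 135200
x = 135200 / 0.2 = 676000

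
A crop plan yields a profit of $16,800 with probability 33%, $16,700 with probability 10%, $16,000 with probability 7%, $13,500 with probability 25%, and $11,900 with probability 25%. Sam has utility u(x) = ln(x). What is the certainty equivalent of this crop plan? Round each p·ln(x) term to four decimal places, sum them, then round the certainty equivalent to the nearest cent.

E[u] = 0.33·ln(16800) + 0.1·ln(16700) + 0.07·ln(16000) + 0.25·ln(13500) + 0.25·ln(11900) = 3.2106 + 0.9723 + 0.6776 + 2.3776 + 2.3461 = 9.5842
CE = e^9.5842 ≈ 14533.33

$14,533.33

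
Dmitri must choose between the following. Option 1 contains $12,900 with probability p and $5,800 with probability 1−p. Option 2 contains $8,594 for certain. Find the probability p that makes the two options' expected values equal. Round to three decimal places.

p = 0.394

p·12900 + (1−p)·5800 = 8594
7100p + 5800 = 8594
p = (8594 − 5800) / 7100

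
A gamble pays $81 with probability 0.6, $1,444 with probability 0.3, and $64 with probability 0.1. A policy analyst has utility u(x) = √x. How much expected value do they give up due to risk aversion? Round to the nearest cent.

E[u] = 0.6·√81 + 0.3·√1444 + 0.1·√64 = 0.6·9 + 0.3·38 + 0.1·8 = 17.6
CE = (17.6)² = 309.76
Risk premium = EV − CE = 488.2 − 309.76 = 178.44

$178.44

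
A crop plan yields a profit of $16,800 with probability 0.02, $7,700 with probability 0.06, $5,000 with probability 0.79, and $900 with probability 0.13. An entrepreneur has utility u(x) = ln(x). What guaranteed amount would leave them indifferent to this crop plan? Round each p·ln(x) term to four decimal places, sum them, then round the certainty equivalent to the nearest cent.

$4,206.56

E[u] = 0.02·ln(16800) + 0.06·ln(7700) + 0.79·ln(5000) + 0.13·ln(900) = 0.1946 + 0.5369 + 6.7286 + 0.8843 = 8.3444
CE = e^8.3444 ≈ 4206.56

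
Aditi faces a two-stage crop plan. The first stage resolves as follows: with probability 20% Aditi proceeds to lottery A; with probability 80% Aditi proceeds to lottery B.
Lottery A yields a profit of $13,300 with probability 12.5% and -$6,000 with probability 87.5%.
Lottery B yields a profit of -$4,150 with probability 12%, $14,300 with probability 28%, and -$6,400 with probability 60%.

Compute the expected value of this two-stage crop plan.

EV(A) = 0.125 × 13300 + 0.875 × (-6000) = 1662.5 − 5250 = -3587.5
EV(B) = 0.12 × (-4150) + 0.28 × 14300 + 0.6 × (-6400) = -498 + 4004 − 3840 = -334
Overall = 0.2 × (-3587.5) + 0.8 × (-334) = -717.5 − 267.2 = -984.7

-$984.70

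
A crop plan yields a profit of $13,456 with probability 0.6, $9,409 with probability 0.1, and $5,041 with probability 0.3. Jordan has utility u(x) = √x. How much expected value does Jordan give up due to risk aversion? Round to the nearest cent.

E[u] = 0.6·√13456 + 0.1·√9409 + 0.3·√5041 = 0.6·116 + 0.1·97 + 0.3·71 = 100.6
CE = (100.6)² = 10120.36
Risk premium = EV − CE = 10526.8 − 10120.36 = 406.44

$406.44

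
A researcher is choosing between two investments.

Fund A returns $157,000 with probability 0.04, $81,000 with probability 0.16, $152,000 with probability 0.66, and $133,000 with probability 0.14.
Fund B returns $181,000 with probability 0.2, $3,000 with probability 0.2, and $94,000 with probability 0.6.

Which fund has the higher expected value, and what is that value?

Fund A ($138,180)

Fund A = 0.04 × 157000 + 0.16 × 81000 + 0.66 × 152000 + 0.14 × 133000 = 6280 + 12960 + 100320 + 18620 = 138180
Fund B = 0.2 × 181000 + 0.2 × 3000 + 0.6 × 94000 = 36200 + 600 + 56400 = 93200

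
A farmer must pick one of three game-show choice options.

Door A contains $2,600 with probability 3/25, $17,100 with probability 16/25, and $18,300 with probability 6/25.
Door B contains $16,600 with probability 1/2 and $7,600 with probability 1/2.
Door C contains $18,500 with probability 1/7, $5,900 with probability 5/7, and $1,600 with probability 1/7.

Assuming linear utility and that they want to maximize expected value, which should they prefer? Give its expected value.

Door A ($15,648)

Door A = 3/25 × 2600 + 16/25 × 17100 + 6/25 × 18300 = 312 + 10944 + 4392 = 15648
Door B = 1/2 × 16600 + 1/2 × 7600 = 8300 + 3800 = 12100
Door C = 1/7 × 18500 + 5/7 × 5900 + 1/7 × 1600 = 2642.8571 + 4214.2857 + 228.5714 = 7085.7143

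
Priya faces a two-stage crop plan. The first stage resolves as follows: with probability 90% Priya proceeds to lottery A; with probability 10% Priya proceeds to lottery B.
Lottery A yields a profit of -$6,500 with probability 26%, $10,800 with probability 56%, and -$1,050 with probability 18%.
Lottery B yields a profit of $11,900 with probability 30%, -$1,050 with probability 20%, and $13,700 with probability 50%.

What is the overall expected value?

$4,773.10

EV(A) = 0.26 × (-6500) + 0.56 × 10800 + 0.18 × (-1050) = -1690 + 6048 − 189 = 4169
EV(B) = 0.3 × 11900 + 0.2 × (-1050) + 0.5 × 13700 = 3570 − 210 + 6850 = 10210
Overall = 0.9 × 4169 + 0.1 × 10210 = 3752.1 + 1021 = 4773.1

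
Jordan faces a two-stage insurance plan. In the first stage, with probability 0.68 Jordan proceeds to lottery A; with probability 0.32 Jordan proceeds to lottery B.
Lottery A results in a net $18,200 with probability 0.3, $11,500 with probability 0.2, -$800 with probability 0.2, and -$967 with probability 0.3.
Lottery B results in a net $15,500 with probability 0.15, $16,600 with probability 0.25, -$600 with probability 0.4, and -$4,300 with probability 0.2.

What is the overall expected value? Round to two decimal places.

$6,690.73

EV(A) = 0.3 × 18200 + 0.2 × 11500 + 0.2 × (-800) + 0.3 × (-967) = 5460 + 2300 − 160 − 290.1 = 7309.9
EV(B) = 0.15 × 15500 + 0.25 × 16600 + 0.4 × (-600) + 0.2 × (-4300) = 2325 + 4150 − 240 − 860 = 5375
Overall = 0.68 × 7309.9 + 0.32 × 5375 = 4970.732 + 1720 = 6690.732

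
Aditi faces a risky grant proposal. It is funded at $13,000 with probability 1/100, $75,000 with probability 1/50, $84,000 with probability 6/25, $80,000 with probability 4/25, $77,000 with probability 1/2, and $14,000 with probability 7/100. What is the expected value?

$74,070

EV = 1/100 × 13000 + 1/50 × 75000 + 6/25 × 84000 + 4/25 × 80000 + 1/2 × 77000 + 7/100 × 14000 = 130 + 1500 + 20160 + 12800 + 38500 + 980 = 74070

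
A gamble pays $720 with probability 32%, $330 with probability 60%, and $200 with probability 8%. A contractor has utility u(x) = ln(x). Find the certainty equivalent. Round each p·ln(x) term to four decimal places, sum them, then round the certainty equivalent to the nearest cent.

$406.99

E[u] = 0.32·ln(720) + 0.6·ln(330) + 0.08·ln(200) = 2.1054 + 3.4795 + 0.4239 = 6.0088
CE = e^6.0088 ≈ 406.99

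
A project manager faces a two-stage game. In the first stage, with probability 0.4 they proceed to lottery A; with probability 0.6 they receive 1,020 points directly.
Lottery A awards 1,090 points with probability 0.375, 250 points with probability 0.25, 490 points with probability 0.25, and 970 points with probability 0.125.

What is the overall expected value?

EV(A) = 0.375 × 1090 + 0.25 × 250 + 0.25 × 490 + 0.125 × 970 = 408.75 + 62.5 + 122.5 + 121.25 = 715
Branch B: 1020 (certain)
Overall = 0.4 × 715 + 0.6 × 1020 = 286 + 612 = 898

898 points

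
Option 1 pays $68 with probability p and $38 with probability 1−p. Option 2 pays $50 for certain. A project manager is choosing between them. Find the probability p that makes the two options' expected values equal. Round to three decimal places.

p = 0.400

p·68 + (1−p)·38 = 50
30p + 38 = 50
p = (50 − 38) / 30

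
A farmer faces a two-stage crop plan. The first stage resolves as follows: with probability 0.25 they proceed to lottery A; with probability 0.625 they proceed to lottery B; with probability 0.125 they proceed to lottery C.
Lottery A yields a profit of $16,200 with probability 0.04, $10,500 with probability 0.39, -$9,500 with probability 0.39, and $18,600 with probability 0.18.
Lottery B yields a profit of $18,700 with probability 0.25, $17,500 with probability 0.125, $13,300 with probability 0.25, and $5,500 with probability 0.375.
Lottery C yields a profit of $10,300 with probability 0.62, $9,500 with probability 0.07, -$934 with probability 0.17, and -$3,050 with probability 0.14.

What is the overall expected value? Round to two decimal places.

EV(A) = 0.04 × 16200 + 0.39 × 10500 + 0.39 × (-9500) + 0.18 × 18600 = 648 + 4095 − 3705 + 3348 = 4386
EV(B) = 0.25 × 18700 + 0.125 × 17500 + 0.25 × 13300 + 0.375 × 5500 = 4675 + 2187.5 + 3325 + 2062.5 = 12250
EV(C) = 0.62 × 10300 + 0.07 × 9500 + 0.17 × (-934) + 0.14 × (-3050) = 6386 + 665 − 158.78 − 427 = 6465.22
Overall = 0.25 × 4386 + 0.625 × 12250 + 0.125 × 6465.22 = 1096.5 + 7656.25 + 808.1525 = 9560.9025

$9,560.90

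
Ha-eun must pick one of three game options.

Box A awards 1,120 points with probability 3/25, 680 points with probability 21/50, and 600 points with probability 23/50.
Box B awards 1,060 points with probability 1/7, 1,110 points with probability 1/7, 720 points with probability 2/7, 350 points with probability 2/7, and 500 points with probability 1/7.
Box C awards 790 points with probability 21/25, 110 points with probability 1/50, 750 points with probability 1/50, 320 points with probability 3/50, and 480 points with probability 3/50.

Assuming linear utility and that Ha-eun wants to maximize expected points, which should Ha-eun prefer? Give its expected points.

Box C (728.8 points)

Box A = 3/25 × 1120 + 21/50 × 680 + 23/50 × 600 = 134.4 + 285.6 + 276 = 696
Box B = 1/7 × 1060 + 1/7 × 1110 + 2/7 × 720 + 2/7 × 350 + 1/7 × 500 = 151.4286 + 158.5714 + 205.7143 + 100 + 71.4286 = 687.1429
Box C = 21/25 × 790 + 1/50 × 110 + 1/50 × 750 + 3/50 × 320 + 3/50 × 480 = 663.6 + 2.2 + 15 + 19.2 + 28.8 = 728.8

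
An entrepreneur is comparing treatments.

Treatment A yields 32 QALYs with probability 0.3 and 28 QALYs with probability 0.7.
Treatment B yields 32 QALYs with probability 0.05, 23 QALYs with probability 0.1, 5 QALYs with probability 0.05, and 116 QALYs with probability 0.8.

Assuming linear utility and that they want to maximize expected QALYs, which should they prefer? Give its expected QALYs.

Treatment A = 0.3 × 32 + 0.7 × 28 = 9.6 + 19.6 = 29.2
Treatment B = 0.05 × 32 + 0.1 × 23 + 0.05 × 5 + 0.8 × 116 = 1.6 + 2.3 + 0.25 + 92.8 = 96.95

Treatment B (96.95 QALYs)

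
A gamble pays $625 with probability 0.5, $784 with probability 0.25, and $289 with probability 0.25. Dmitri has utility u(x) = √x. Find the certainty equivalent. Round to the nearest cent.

$564.06

E[u] = 0.5·√625 + 0.25·√784 + 0.25·√289 = 0.5·25 + 0.25·28 + 0.25·17 = 23.75
CE = (23.75)² = 564.0625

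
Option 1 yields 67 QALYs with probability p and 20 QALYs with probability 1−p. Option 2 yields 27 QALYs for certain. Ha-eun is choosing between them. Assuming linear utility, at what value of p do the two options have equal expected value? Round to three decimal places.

p·67 + (1−p)·20 = 27
47p + 20 = 27
p = (27 − 20) / 47

p = 0.149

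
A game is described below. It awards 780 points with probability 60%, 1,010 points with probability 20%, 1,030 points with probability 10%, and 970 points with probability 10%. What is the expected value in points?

870 points

EV = 0.6 × 780 + 0.2 × 1010 + 0.1 × 1030 + 0.1 × 970 = 468 + 202 + 103 + 97 = 870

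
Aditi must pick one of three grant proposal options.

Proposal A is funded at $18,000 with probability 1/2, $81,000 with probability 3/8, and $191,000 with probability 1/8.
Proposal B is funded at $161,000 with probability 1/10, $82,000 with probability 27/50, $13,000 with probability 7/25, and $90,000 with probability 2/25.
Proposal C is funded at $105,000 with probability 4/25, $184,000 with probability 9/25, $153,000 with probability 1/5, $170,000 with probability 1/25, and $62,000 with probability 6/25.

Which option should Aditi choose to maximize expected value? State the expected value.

Proposal C ($135,320)

Proposal A = 1/2 × 18000 + 3/8 × 81000 + 1/8 × 191000 = 9000 + 30375 + 23875 = 63250
Proposal B = 1/10 × 161000 + 27/50 × 82000 + 7/25 × 13000 + 2/25 × 90000 = 16100 + 44280 + 3640 + 7200 = 71220
Proposal C = 4/25 × 105000 + 9/25 × 184000 + 1/5 × 153000 + 1/25 × 170000 + 6/25 × 62000 = 16800 + 66240 + 30600 + 6800 + 14880 = 135320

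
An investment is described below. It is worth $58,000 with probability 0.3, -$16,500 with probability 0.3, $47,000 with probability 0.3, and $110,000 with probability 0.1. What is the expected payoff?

EV = 0.3 × 58000 + 0.3 × (-16500) + 0.3 × 47000 + 0.1 × 110000 = 17400 − 4950 + 14100 + 11000 = 37550

$37,550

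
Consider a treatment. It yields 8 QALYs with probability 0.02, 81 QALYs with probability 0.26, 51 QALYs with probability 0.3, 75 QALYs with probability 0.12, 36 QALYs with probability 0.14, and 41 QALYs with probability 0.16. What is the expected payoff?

EV = 0.02 × 8 + 0.26 × 81 + 0.3 × 51 + 0.12 × 75 + 0.14 × 36 + 0.16 × 41 = 0.16 + 21.06 + 15.3 + 9 + 5.04 + 6.56 = 57.12

57.12 QALYs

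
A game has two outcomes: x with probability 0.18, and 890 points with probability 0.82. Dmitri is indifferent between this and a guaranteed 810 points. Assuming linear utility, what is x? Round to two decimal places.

0.18·x + 0.82·890 = 810
0.18·x = 810 − 729.8 = 80.2
x = 80.2 / 0.18 = 445.5556

x = 445.56 points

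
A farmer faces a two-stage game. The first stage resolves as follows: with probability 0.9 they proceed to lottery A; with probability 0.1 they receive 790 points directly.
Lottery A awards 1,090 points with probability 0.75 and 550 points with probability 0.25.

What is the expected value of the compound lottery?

938.5 points

EV(A) = 0.75 × 1090 + 0.25 × 550 = 817.5 + 137.5 = 955
Branch B: 790 (certain)
Overall = 0.9 × 955 + 0.1 × 790 = 859.5 + 79 = 938.5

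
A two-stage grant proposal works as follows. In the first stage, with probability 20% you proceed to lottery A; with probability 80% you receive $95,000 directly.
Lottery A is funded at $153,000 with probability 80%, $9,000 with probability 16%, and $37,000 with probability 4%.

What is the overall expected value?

$101,064

EV(A) = 0.8 × 153000 + 0.16 × 9000 + 0.04 × 37000 = 122400 + 1440 + 1480 = 125320
Branch B: 95000 (certain)
Overall = 0.2 × 125320 + 0.8 × 95000 = 25064 + 76000 = 101064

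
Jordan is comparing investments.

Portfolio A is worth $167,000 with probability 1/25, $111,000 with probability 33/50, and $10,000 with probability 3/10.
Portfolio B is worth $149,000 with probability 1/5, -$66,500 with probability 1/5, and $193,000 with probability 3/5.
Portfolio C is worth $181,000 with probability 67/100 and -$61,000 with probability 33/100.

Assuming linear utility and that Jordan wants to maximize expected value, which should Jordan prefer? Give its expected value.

Portfolio A = 1/25 × 167000 + 33/50 × 111000 + 3/10 × 10000 = 6680 + 73260 + 3000 = 82940
Portfolio B = 1/5 × 149000 + 1/5 × (-66500) + 3/5 × 193000 = 29800 − 13300 + 115800 = 132300
Portfolio C = 67/100 × 181000 + 33/100 × (-61000) = 121270 − 20130 = 101140

Portfolio B ($132,300)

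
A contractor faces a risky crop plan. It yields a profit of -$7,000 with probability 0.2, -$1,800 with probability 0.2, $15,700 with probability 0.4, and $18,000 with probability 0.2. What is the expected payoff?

$8,120

EV = 0.2 × (-7000) + 0.2 × (-1800) + 0.4 × 15700 + 0.2 × 18000 = -1400 − 360 + 6280 + 3600 = 8120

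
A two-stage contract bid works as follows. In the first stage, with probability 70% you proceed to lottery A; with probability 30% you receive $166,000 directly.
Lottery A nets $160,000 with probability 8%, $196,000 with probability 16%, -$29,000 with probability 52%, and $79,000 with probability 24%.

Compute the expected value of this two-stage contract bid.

$83,428

EV(A) = 0.08 × 160000 + 0.16 × 196000 + 0.52 × (-29000) + 0.24 × 79000 = 12800 + 31360 − 15080 + 18960 = 48040
Branch B: 166000 (certain)
Overall = 0.7 × 48040 + 0.3 × 166000 = 33628 + 49800 = 83428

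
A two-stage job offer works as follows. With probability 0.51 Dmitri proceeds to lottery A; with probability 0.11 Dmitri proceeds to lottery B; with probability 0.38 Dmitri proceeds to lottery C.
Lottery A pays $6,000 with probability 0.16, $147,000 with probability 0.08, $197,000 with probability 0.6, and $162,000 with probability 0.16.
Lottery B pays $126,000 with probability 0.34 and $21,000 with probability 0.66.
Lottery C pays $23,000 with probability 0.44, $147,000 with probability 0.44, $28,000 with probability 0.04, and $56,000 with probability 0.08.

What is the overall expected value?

EV(A) = 0.16 × 6000 + 0.08 × 147000 + 0.6 × 197000 + 0.16 × 162000 = 960 + 11760 + 118200 + 25920 = 156840
EV(B) = 0.34 × 126000 + 0.66 × 21000 = 42840 + 13860 = 56700
EV(C) = 0.44 × 23000 + 0.44 × 147000 + 0.04 × 28000 + 0.08 × 56000 = 10120 + 64680 + 1120 + 4480 = 80400
Overall = 0.51 × 156840 + 0.11 × 56700 + 0.38 × 80400 = 79988.4 + 6237 + 30552 = 116777.4

$116,777.40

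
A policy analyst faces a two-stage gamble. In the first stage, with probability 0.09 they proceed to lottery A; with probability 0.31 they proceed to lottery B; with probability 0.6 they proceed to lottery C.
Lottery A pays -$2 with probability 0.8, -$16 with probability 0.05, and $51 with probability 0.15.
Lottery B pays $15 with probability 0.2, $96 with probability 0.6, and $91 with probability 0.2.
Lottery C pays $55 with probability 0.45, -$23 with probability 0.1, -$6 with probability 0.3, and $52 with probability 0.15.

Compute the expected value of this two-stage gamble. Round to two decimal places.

EV(A) = 0.8 × (-2) + 0.05 × (-16) + 0.15 × 51 = -1.6 − 0.8 + 7.65 = 5.25
EV(B) = 0.2 × 15 + 0.6 × 96 + 0.2 × 91 = 3 + 57.6 + 18.2 = 78.8
EV(C) = 0.45 × 55 + 0.1 × (-23) + 0.3 × (-6) + 0.15 × 52 = 24.75 − 2.3 − 1.8 + 7.8 = 28.45
Overall = 0.09 × 5.25 + 0.31 × 78.8 + 0.6 × 28.45 = 0.4725 + 24.428 + 17.07 = 41.9705

$41.97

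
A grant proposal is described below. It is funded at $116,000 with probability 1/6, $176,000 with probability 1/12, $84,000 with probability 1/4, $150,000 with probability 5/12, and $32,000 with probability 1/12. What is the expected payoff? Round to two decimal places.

EV = 1/6 × 116000 + 1/12 × 176000 + 1/4 × 84000 + 5/12 × 150000 + 1/12 × 32000 = 19333.3333 + 14666.6667 + 21000 + 62500 + 2666.6667 = 120166.6667

$120,166.67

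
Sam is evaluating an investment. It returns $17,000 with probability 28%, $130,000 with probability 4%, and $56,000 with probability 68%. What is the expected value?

EV = 0.28 × 17000 + 0.04 × 130000 + 0.68 × 56000 = 4760 + 5200 + 38080 = 48040

$48,040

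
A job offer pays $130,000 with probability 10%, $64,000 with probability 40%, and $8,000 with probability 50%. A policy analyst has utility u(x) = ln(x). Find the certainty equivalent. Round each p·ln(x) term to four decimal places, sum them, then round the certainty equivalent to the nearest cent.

E[u] = 0.1·ln(130000) + 0.4·ln(64000) + 0.5·ln(8000) = 1.1775 + 4.4267 + 4.4936 = 10.0978
CE = e^10.0978 ≈ 24289.51

$24,289.51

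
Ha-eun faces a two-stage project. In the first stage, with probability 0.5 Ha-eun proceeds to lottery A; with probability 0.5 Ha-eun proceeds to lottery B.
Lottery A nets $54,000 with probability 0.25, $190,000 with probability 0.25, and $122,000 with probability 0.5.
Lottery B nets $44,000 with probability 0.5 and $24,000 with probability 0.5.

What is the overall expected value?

$78,000

EV(A) = 0.25 × 54000 + 0.25 × 190000 + 0.5 × 122000 = 13500 + 47500 + 61000 = 122000
EV(B) = 0.5 × 44000 + 0.5 × 24000 = 22000 + 12000 = 34000
Overall = 0.5 × 122000 + 0.5 × 34000 = 61000 + 17000 = 78000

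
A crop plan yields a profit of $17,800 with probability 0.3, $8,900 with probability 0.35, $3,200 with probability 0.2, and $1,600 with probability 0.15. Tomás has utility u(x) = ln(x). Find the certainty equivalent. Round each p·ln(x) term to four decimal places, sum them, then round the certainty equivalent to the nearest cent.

E[u] = 0.3·ln(17800) + 0.35·ln(8900) + 0.2·ln(3200) + 0.15·ln(1600) = 2.9361 + 3.1828 + 1.6142 + 1.1067 = 8.8398
CE = e^8.8398 ≈ 6903.61

$6,903.61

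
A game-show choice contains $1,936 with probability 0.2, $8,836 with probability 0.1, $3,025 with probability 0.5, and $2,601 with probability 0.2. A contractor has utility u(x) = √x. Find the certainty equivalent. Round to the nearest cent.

$3,124.81

E[u] = 0.2·√1936 + 0.1·√8836 + 0.5·√3025 + 0.2·√2601 = 0.2·44 + 0.1·94 + 0.5·55 + 0.2·51 = 55.9
CE = (55.9)² = 3124.81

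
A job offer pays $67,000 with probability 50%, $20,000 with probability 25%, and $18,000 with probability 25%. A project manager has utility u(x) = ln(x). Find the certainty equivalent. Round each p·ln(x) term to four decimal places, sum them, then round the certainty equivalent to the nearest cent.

$35,653.41

E[u] = 0.5·ln(67000) + 0.25·ln(20000) + 0.25·ln(18000) = 5.5562 + 2.4759 + 2.4495 = 10.4816
CE = e^10.4816 ≈ 35653.41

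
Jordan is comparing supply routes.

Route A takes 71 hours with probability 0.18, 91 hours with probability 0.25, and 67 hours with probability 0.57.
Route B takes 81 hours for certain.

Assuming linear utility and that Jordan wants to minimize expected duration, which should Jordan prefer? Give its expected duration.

Route A (73.72 hours)

Route A = 0.18 × 71 + 0.25 × 91 + 0.57 × 67 = 12.78 + 22.75 + 38.19 = 73.72
Route B: 81 (certain)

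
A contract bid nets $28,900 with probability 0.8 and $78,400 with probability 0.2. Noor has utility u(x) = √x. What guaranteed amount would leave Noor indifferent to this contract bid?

$36,864

E[u] = 0.8·√28900 + 0.2·√78400 = 0.8·170 + 0.2·280 = 192
CE = (192)² = 36864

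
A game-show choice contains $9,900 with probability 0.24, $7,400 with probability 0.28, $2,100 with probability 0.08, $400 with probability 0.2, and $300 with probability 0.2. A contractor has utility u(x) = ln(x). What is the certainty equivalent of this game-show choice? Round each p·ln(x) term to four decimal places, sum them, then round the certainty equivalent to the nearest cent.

E[u] = 0.24·ln(9900) + 0.28·ln(7400) + 0.08·ln(2100) + 0.2·ln(400) + 0.2·ln(300) = 2.2081 + 2.4946 + 0.6120 + 1.1983 + 1.1408 = 7.6538
CE = e^7.6538 ≈ 2108.64

$2,108.64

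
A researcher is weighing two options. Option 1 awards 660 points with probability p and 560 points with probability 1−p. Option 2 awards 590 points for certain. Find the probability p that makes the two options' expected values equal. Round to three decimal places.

p·660 + (1−p)·560 = 590
100p + 560 = 590
p = (590 − 560) / 100

p = 0.300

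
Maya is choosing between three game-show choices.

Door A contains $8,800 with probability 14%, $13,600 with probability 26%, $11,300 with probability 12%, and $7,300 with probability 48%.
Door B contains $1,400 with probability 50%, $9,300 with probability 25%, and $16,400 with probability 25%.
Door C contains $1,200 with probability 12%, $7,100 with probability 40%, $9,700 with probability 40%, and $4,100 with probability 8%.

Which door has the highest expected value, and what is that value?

Door A ($9,628)

Door A = 0.14 × 8800 + 0.26 × 13600 + 0.12 × 11300 + 0.48 × 7300 = 1232 + 3536 + 1356 + 3504 = 9628
Door B = 0.5 × 1400 + 0.25 × 9300 + 0.25 × 16400 = 700 + 2325 + 4100 = 7125
Door C = 0.12 × 1200 + 0.4 × 7100 + 0.4 × 9700 + 0.08 × 4100 = 144 + 2840 + 3880 + 328 = 7192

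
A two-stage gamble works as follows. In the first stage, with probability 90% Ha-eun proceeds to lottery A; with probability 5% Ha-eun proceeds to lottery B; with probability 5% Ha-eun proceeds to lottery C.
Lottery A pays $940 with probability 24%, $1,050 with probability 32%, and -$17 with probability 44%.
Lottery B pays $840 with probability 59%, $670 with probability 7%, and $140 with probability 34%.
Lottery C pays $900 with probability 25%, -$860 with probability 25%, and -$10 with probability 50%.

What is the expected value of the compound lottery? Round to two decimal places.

EV(A) = 0.24 × 940 + 0.32 × 1050 + 0.44 × (-17) = 225.6 + 336 − 7.48 = 554.12
EV(B) = 0.59 × 840 + 0.07 × 670 + 0.34 × 140 = 495.6 + 46.9 + 47.6 = 590.1
EV(C) = 0.25 × 900 + 0.25 × (-860) + 0.5 × (-10) = 225 − 215 − 5 = 5
Overall = 0.9 × 554.12 + 0.05 × 590.1 + 0.05 × 5 = 498.708 + 29.505 + 0.25 = 528.463

$528.46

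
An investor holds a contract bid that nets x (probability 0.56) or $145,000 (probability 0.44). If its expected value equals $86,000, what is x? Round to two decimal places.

0.56·x + 0.44·145000 = 86000
0.56·x = 86000 − 63800 = 22200
x = 22200 / 0.56 = 39642.8571

x = $39,642.86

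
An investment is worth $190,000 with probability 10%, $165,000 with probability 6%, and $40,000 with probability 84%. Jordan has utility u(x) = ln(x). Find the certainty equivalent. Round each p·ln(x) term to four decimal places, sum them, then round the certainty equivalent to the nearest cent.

$50,893.98

E[u] = 0.1·ln(190000) + 0.06·ln(165000) + 0.84·ln(40000) = 1.2155 + 0.7208 + 8.9012 = 10.8375
CE = e^10.8375 ≈ 50893.98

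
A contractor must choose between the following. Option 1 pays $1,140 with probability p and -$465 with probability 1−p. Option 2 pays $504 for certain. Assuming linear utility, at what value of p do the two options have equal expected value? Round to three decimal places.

p = 0.604

p·1140 + (1−p)·(-465) = 504
1605p − 465 = 504
p = (504 + 465) / 1605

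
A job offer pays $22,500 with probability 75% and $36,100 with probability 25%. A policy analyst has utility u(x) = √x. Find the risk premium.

E[u] = 0.75·√22500 + 0.25·√36100 = 0.75·150 + 0.25·190 = 160
CE = (160)² = 25600
Risk premium = EV − CE = 25900 − 25600 = 300

$300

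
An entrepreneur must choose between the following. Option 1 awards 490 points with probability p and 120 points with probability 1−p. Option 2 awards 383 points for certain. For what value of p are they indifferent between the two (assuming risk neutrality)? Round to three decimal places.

p·490 + (1−p)·120 = 383
370p + 120 = 383
p = (383 − 120) / 370

p = 0.711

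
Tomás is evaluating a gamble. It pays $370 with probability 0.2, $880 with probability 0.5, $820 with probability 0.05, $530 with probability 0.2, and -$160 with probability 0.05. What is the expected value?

EV = 0.2 × 370 + 0.5 × 880 + 0.05 × 820 + 0.2 × 530 + 0.05 × (-160) = 74 + 440 + 41 + 106 − 8 = 653

$653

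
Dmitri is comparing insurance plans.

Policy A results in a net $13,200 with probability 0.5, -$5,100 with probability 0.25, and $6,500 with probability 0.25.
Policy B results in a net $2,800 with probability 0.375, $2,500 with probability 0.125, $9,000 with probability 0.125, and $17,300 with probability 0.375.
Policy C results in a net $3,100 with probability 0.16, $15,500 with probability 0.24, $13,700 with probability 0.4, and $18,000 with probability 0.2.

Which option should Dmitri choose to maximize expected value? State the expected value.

Policy A = 0.5 × 13200 + 0.25 × (-5100) + 0.25 × 6500 = 6600 − 1275 + 1625 = 6950
Policy B = 0.375 × 2800 + 0.125 × 2500 + 0.125 × 9000 + 0.375 × 17300 = 1050 + 312.5 + 1125 + 6487.5 = 8975
Policy C = 0.16 × 3100 + 0.24 × 15500 + 0.4 × 13700 + 0.2 × 18000 = 496 + 3720 + 5480 + 3600 = 13296

Policy C ($13,296)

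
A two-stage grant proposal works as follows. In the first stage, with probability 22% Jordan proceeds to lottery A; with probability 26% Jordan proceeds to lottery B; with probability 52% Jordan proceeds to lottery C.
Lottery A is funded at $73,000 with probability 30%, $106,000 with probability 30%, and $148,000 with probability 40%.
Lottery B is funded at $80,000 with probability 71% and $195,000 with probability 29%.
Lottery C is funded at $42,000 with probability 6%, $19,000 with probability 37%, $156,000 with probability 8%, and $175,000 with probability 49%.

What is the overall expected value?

$110,354.60

EV(A) = 0.3 × 73000 + 0.3 × 106000 + 0.4 × 148000 = 21900 + 31800 + 59200 = 112900
EV(B) = 0.71 × 80000 + 0.29 × 195000 = 56800 + 56550 = 113350
EV(C) = 0.06 × 42000 + 0.37 × 19000 + 0.08 × 156000 + 0.49 × 175000 = 2520 + 7030 + 12480 + 85750 = 107780
Overall = 0.22 × 112900 + 0.26 × 113350 + 0.52 × 107780 = 24838 + 29471 + 56045.6 = 110354.6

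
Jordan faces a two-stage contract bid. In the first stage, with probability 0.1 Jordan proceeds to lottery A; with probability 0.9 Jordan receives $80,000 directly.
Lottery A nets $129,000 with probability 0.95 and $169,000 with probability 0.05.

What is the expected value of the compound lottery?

$85,100

EV(A) = 0.95 × 129000 + 0.05 × 169000 = 122550 + 8450 = 131000
Branch B: 80000 (certain)
Overall = 0.1 × 131000 + 0.9 × 80000 = 13100 + 72000 = 85100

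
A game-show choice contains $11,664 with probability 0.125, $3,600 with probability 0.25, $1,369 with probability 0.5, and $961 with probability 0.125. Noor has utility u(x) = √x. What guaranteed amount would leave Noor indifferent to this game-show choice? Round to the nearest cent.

$2,588.27

E[u] = 0.125·√11664 + 0.25·√3600 + 0.5·√1369 + 0.125·√961 = 0.125·108 + 0.25·60 + 0.5·37 + 0.125·31 = 50.875
CE = (50.875)² = 2588.265625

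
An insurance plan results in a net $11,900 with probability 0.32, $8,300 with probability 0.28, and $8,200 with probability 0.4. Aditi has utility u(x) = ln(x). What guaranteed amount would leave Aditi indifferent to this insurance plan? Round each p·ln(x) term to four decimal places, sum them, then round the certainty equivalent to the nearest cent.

E[u] = 0.32·ln(11900) + 0.28·ln(8300) + 0.4·ln(8200) = 3.0030 + 2.5267 + 3.6048 = 9.1345
CE = e^9.1345 ≈ 9269.64

$9,269.64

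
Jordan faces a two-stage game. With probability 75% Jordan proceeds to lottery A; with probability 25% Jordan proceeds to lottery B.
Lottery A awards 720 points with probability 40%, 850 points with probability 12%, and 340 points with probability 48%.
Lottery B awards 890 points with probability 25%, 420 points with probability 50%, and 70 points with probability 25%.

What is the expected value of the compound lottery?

EV(A) = 0.4 × 720 + 0.12 × 850 + 0.48 × 340 = 288 + 102 + 163.2 = 553.2
EV(B) = 0.25 × 890 + 0.5 × 420 + 0.25 × 70 = 222.5 + 210 + 17.5 = 450
Overall = 0.75 × 553.2 + 0.25 × 450 = 414.9 + 112.5 = 527.4

527.4 points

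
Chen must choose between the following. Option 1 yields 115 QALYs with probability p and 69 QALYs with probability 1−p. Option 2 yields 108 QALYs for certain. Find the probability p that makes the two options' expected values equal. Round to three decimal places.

p·115 + (1−p)·69 = 108
46p + 69 = 108
p = (108 − 69) / 46

p = 0.848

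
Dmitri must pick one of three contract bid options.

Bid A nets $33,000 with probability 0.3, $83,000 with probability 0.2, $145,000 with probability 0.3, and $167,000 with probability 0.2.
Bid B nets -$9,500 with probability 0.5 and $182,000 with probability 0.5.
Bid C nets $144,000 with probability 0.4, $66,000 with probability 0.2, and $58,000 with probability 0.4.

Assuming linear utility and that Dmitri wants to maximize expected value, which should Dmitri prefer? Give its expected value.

Bid A = 0.3 × 33000 + 0.2 × 83000 + 0.3 × 145000 + 0.2 × 167000 = 9900 + 16600 + 43500 + 33400 = 103400
Bid B = 0.5 × (-9500) + 0.5 × 182000 = -4750 + 91000 = 86250
Bid C = 0.4 × 144000 + 0.2 × 66000 + 0.4 × 58000 = 57600 + 13200 + 23200 = 94000

Bid A ($103,400)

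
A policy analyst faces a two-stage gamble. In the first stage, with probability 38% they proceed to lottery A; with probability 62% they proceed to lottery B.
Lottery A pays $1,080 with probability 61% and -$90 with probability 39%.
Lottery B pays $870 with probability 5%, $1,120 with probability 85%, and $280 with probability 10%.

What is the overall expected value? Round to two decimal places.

EV(A) = 0.61 × 1080 + 0.39 × (-90) = 658.8 − 35.1 = 623.7
EV(B) = 0.05 × 870 + 0.85 × 1120 + 0.1 × 280 = 43.5 + 952 + 28 = 1023.5
Overall = 0.38 × 623.7 + 0.62 × 1023.5 = 237.006 + 634.57 = 871.576

$871.58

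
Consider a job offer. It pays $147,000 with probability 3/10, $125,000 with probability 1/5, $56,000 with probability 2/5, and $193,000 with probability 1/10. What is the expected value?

$110,800

EV = 3/10 × 147000 + 1/5 × 125000 + 2/5 × 56000 + 1/10 × 193000 = 44100 + 25000 + 22400 + 19300 = 110800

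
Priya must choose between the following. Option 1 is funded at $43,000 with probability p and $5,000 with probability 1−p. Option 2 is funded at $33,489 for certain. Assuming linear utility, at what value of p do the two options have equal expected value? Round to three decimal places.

p·43000 + (1−p)·5000 = 33489
38000p + 5000 = 33489
p = (33489 − 5000) / 38000

p = 0.750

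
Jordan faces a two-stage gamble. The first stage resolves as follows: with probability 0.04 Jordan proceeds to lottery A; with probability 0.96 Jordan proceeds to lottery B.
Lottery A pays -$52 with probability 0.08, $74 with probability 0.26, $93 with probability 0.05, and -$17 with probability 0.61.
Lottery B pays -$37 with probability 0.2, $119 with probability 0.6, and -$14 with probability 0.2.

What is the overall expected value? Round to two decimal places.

$59.13

EV(A) = 0.08 × (-52) + 0.26 × 74 + 0.05 × 93 + 0.61 × (-17) = -4.16 + 19.24 + 4.65 − 10.37 = 9.36
EV(B) = 0.2 × (-37) + 0.6 × 119 + 0.2 × (-14) = -7.4 + 71.4 − 2.8 = 61.2
Overall = 0.04 × 9.36 + 0.96 × 61.2 = 0.3744 + 58.752 = 59.1264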